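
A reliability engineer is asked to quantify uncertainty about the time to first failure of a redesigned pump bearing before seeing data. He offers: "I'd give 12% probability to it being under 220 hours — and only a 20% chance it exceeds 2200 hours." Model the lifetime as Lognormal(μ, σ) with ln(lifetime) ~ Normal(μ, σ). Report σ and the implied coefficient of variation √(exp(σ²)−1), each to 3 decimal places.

If T ~ Lognormal(μ,σ) then ln T ~ Normal(μ,σ), so the p-quantile of ln T is μ + z_p·σ.
ln(220) = 5.394 and ln(2200) = 7.696; z_{0.12} = -1.175, z_{0.8} = 0.8416.
σ = (7.696 − 5.394)/(0.8416 − (-1.175)) = 1.142.
μ = 5.394 − (-1.175)·1.142 = 6.735.
CV = √(exp(σ²)−1) = √(exp(1.3037)−1) = 1.638.

σ ≈ 1.142, CV ≈ 1.638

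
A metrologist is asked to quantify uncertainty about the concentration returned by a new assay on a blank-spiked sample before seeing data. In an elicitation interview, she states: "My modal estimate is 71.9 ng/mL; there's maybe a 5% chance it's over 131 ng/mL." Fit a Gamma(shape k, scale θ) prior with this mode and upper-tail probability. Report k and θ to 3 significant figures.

Gamma(k,θ) with k>1 has mode (k−1)θ, so θ = 71.9/(k−1).
Need P(X < 131) = 0.95 with θ tied to k this way. Start at k = 2, θ = 71.9: P(X<131) ≈ 0.544.
Too low — raise k to concentrate. Iterating converges to k ≈ 8.74.
Then θ = 71.9/(8.74−1) ≈ 9.29.

k ≈ 8.74, θ ≈ 9.29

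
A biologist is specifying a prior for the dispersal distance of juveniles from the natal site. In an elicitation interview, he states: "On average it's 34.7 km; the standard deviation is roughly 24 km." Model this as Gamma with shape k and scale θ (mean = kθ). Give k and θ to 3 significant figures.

k ≈ 2.09, θ ≈ 16.6

For Gamma(k, scale θ): mean = kθ, variance = kθ², so CV = 1/√k.
CV = SD/mean = 24/34.7 = 0.6916, hence k = 1/CV² = 2.09.
Then θ = mean/k = 34.7/2.09 = 16.6.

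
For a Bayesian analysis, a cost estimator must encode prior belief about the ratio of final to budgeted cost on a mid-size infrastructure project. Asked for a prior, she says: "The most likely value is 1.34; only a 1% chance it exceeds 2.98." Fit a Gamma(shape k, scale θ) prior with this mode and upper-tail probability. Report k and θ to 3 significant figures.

k ≈ 8.53, θ ≈ 0.178

Gamma(k,θ) with k>1 has mode (k−1)θ, so θ = 1.34/(k−1).
Need P(X < 2.98) = 0.99 with θ tied to k this way. Start at k = 2, θ = 1.34: P(X<2.98) ≈ 0.651.
Too low — raise k to concentrate. Iterating converges to k ≈ 8.53.
Then θ = 1.34/(8.53−1) ≈ 0.178.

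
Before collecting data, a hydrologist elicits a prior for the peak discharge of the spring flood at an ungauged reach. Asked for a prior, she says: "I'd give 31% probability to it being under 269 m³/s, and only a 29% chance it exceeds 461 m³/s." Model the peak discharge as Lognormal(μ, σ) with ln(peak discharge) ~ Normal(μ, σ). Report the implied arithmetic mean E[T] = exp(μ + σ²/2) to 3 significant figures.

If T ~ Lognormal(μ,σ) then ln T ~ Normal(μ,σ), so the p-quantile of ln T is μ + z_p·σ.
ln(269) = 5.595 and ln(461) = 6.133; z_{0.31} = -0.4959, z_{0.71} = 0.5534.
σ = (6.133 − 5.595)/(0.5534 − (-0.4959)) = 0.513.
μ = 5.595 − (-0.4959)·0.513 = 5.849.
E[T] = exp(μ + σ²/2) = exp(5.849 + 0.1318) = 396 m³/s.

E[T] ≈ 396 m³/s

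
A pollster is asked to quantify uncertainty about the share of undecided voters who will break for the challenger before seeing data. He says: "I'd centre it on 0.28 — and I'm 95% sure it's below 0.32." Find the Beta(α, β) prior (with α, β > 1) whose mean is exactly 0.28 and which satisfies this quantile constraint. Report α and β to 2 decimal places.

With mean 0.28 fixed, write α = 0.28s, β = 0.72s where s = α+β.
Need P(θ < 0.32) = 0.95 under Beta(0.28s, 0.72s). Normal approximation: (q−m)/√(m(1−m)/s) ≈ z_{0.95} = 1.64, so s ≈ 0.28·0.72·(1.64)²/(0.32−0.28)² = 340.9.
At s = 340.9: P(θ<0.32) ≈ 0.947. Adjusting to match 0.95 gives s ≈ 352.27.
So α = 0.28·352.27 ≈ 98.63, β = 0.72·352.27 ≈ 253.63.

α ≈ 98.63, β ≈ 253.63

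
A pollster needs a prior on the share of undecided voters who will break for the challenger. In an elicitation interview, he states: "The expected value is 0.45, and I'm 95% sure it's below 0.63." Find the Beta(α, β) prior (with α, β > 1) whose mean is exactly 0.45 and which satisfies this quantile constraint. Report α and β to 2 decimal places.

α ≈ 9.19, β ≈ 11.24

With mean 0.45 fixed, write α = 0.45s, β = 0.55s where s = α+β.
Need P(θ < 0.63) = 0.95 under Beta(0.45s, 0.55s). Normal approximation: (q−m)/√(m(1−m)/s) ≈ z_{0.95} = 1.64, so s ≈ 0.45·0.55·(1.64)²/(0.63−0.45)² = 20.7.
At s = 20.7: P(θ<0.63) ≈ 0.951. Adjusting to match 0.95 gives s ≈ 20.43.
So α = 0.45·20.43 ≈ 9.19, β = 0.55·20.43 ≈ 11.24.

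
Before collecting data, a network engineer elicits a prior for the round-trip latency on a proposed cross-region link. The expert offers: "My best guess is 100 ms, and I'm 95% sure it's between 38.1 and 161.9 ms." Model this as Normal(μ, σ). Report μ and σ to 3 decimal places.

μ = 100.000, σ = 31.582

A symmetric 95% interval runs μ ± z·σ with z = 1.96.
Half-width = 61.9, so σ = 61.9/1.96 = 31.582.
μ is the stated best guess, 100.000.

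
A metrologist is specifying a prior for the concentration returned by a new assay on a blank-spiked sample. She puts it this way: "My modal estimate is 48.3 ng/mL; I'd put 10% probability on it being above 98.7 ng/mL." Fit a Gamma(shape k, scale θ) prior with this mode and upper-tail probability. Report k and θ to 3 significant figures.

k ≈ 4.76, θ ≈ 12.9

Gamma(k,θ) with k>1 has mode (k−1)θ, so θ = 48.3/(k−1).
Need P(X < 98.7) = 0.9 with θ tied to k this way. Start at k = 2, θ = 48.3: P(X<98.7) ≈ 0.606.
Too low — raise k to concentrate. Iterating converges to k ≈ 4.76.
Then θ = 48.3/(4.76−1) ≈ 12.9.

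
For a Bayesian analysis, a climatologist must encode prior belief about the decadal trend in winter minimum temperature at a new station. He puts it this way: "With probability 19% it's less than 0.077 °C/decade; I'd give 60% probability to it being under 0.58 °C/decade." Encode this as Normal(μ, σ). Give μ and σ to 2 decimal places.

μ = 0.47, σ = 0.44

For Normal(μ,σ), the p-quantile is μ + z_p·σ. Here z_{0.19} = -0.8779, z_{0.6} = 0.2533.
So 0.077 = μ − 0.8779σ and 0.58 = μ + 0.2533σ.
Subtracting: σ = (0.58 − 0.077)/(0.2533 − (-0.8779)) = 0.44.
Then μ = 0.077 − (-0.8779)·0.44 = 0.47.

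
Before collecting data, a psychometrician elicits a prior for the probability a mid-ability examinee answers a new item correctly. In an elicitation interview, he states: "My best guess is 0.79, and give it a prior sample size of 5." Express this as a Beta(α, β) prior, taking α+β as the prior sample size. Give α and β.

α = 3.95, β = 1.05

Under the effective-sample-size interpretation, Beta(α, β) has prior mean α/(α+β) and prior sample size α+β.
So α+β = 5 and α/(α+β) = 0.79, giving α = 0.79·5 = 3.95 and β = 5 − 3.95 = 1.05.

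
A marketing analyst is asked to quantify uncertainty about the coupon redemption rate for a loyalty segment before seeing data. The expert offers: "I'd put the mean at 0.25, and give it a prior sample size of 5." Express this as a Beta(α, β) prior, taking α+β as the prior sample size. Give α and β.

Under the effective-sample-size interpretation, Beta(α, β) has prior mean α/(α+β) and prior sample size α+β.
So α+β = 5 and α/(α+β) = 0.25, giving α = 0.25·5 = 1.25 and β = 5 − 1.25 = 3.75.

α = 1.25, β = 3.75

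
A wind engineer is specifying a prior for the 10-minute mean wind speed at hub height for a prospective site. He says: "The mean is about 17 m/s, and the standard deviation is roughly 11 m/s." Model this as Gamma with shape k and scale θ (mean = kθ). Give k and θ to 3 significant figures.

For Gamma(k, scale θ): mean = kθ, variance = kθ², so CV = 1/√k.
CV = SD/mean = 11/17 = 0.6471, hence k = 1/CV² = 2.39.
Then θ = mean/k = 17/2.39 = 7.12.

k ≈ 2.39, θ ≈ 7.12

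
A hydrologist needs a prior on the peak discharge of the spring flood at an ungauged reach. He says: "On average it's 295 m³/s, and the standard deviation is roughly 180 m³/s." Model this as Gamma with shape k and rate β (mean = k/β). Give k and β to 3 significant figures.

k ≈ 2.69, β ≈ 0.0091

For Gamma(k, rate β): mean = k/β, variance = k/β², so CV = 1/√k.
CV = SD/mean = 180/295 = 0.6102, hence k = 1/CV² = 2.69.
Then β = k/mean = 2.69/295 = 0.0091.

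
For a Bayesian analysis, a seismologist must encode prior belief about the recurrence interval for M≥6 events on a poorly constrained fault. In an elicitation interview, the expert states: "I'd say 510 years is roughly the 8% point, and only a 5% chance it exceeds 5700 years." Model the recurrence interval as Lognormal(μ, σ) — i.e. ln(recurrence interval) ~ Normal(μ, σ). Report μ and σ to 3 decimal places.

μ ≈ 7.346, σ ≈ 0.791

If T ~ Lognormal(μ,σ) then ln T ~ Normal(μ,σ), so the p-quantile of ln T is μ + z_p·σ.
ln(510) = 6.234 and ln(5700) = 8.648; z_{0.08} = -1.405, z_{0.95} = 1.645.
σ = (8.648 − 6.234)/(1.645 − (-1.405)) = 0.791.
μ = 6.234 − (-1.405)·0.791 = 7.346.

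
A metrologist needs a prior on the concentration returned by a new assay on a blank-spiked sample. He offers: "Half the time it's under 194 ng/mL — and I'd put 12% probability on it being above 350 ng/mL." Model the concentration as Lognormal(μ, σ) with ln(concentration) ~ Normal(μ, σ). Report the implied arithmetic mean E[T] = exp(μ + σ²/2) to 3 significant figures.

If T ~ Lognormal(μ,σ) then ln T ~ Normal(μ,σ), so the p-quantile of ln T is μ + z_p·σ.
ln(194) = 5.268 and ln(350) = 5.858; z_{0.5} = 0, z_{0.88} = 1.175.
σ = (5.858 − 5.268)/(1.175 − (0)) = 0.502.
μ = 5.268 − (0)·0.502 = 5.268.
E[T] = exp(μ + σ²/2) = exp(5.268 + 0.1261) = 220 ng/mL.

E[T] ≈ 220 ng/mL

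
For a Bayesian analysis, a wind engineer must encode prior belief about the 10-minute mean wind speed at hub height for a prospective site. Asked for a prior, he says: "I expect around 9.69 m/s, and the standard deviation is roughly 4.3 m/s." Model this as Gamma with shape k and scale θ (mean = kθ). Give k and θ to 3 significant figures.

For Gamma(k, scale θ): mean = kθ, variance = kθ², so CV = 1/√k.
CV = SD/mean = 4.3/9.69 = 0.4438, hence k = 1/CV² = 5.08.
Then θ = mean/k = 9.69/5.08 = 1.91.

k ≈ 5.08, θ ≈ 1.91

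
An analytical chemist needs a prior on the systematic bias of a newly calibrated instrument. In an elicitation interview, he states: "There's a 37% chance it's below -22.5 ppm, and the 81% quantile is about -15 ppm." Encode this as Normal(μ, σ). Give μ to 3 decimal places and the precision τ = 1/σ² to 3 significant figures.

For Normal(μ,σ), the p-quantile is μ + z_p·σ. Here z_{0.37} = -0.3319, z_{0.81} = 0.8779.
So -22.5 = μ − 0.3319σ and -15 = μ + 0.8779σ.
Subtracting: σ = (-15 − -22.5)/(0.8779 − (-0.3319)) = 6.200.
Then μ = -22.5 − (-0.3319)·6.200 = -20.443.
Precision τ = 1/σ² = 1/6.2² = 0.026.

μ = -20.443, τ = 0.026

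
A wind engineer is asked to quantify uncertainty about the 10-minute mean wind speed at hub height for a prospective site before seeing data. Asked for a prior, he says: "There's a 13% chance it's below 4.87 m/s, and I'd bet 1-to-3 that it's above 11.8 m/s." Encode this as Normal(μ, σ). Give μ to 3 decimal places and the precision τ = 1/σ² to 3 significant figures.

μ = 9.204, τ = 0.0675

For Normal(μ,σ), the p-quantile is μ + z_p·σ. Here z_{0.13} = -1.126, z_{0.75} = 0.6745.
So 4.87 = μ − 1.126σ and 11.8 = μ + 0.6745σ.
Subtracting: σ = (11.8 − 4.87)/(0.6745 − (-1.126)) = 3.848.
Then μ = 4.87 − (-1.126)·3.848 = 9.204.
Precision τ = 1/σ² = 1/3.848² = 0.0675.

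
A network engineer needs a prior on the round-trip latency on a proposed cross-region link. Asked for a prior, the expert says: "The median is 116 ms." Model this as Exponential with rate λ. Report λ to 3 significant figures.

λ ≈ 0.00598

Exponential median = ln 2 / λ, so λ = ln 2 / 116.0 = 0.00598.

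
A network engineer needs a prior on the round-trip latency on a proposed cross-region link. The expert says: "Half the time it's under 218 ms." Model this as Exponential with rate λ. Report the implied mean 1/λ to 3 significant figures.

Exponential median = ln 2 / λ, so λ = ln 2 / 218.0 = 0.00318.
Mean = 1/λ = 315 ms.

mean ≈ 315 ms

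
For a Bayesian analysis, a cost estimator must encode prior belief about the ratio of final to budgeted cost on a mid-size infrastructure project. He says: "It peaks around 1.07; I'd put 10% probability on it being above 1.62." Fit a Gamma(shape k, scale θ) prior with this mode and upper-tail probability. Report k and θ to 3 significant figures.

k ≈ 11.8, θ ≈ 0.0988

Gamma(k,θ) with k>1 has mode (k−1)θ, so θ = 1.07/(k−1).
Need P(X < 1.62) = 0.9 with θ tied to k this way. Start at k = 2, θ = 1.07: P(X<1.62) ≈ 0.447.
Too low — raise k to concentrate. Iterating converges to k ≈ 11.8.
Then θ = 1.07/(11.8−1) ≈ 0.0988.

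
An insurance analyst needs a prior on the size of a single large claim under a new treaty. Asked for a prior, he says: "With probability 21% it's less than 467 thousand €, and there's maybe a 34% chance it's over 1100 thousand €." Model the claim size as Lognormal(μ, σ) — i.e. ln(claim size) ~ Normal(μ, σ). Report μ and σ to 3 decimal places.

μ ≈ 6.713, σ ≈ 0.703

If T ~ Lognormal(μ,σ) then ln T ~ Normal(μ,σ), so the p-quantile of ln T is μ + z_p·σ.
ln(467) = 6.146 and ln(1100) = 7.003; z_{0.21} = -0.8064, z_{0.66} = 0.4125.
σ = (7.003 − 6.146)/(0.4125 − (-0.8064)) = 0.703.
μ = 6.146 − (-0.8064)·0.703 = 6.713.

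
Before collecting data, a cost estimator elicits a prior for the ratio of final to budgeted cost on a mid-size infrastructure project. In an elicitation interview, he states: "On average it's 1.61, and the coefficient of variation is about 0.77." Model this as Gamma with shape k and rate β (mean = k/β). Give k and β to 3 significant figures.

k ≈ 1.69, β ≈ 1.05

For Gamma(k, rate β): mean = k/β, variance = k/β², so CV = 1/√k.
CV = 0.77, hence k = 1/CV² = 1.69.
Then β = k/mean = 1.69/1.61 = 1.05.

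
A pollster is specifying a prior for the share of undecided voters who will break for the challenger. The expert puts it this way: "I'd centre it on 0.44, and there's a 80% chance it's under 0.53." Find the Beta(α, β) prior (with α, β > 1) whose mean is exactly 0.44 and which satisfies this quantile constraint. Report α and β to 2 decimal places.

With mean 0.44 fixed, write α = 0.44s, β = 0.56s where s = α+β.
Need P(θ < 0.53) = 0.8 under Beta(0.44s, 0.56s). Normal approximation: (q−m)/√(m(1−m)/s) ≈ z_{0.8} = 0.842, so s ≈ 0.44·0.56·(0.842)²/(0.53−0.44)² = 21.5.
At s = 21.5: P(θ<0.53) ≈ 0.801. Adjusting to match 0.8 gives s ≈ 21.42.
So α = 0.44·21.42 ≈ 9.42, β = 0.56·21.42 ≈ 12.00.

α ≈ 9.42, β ≈ 12.00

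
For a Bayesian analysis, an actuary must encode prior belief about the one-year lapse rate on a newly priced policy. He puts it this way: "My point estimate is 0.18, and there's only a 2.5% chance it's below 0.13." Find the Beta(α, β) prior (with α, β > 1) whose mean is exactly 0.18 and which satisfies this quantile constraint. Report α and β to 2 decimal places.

With mean 0.18 fixed, write α = 0.18s, β = 0.82s where s = α+β.
Need P(θ < 0.13) = 0.025 under Beta(0.18s, 0.82s). Normal approximation: (q−m)/√(m(1−m)/s) ≈ z_{0.025} = -1.96, so s ≈ 0.18·0.82·(-1.96)²/(0.13−0.18)² = 226.8.
At s = 226.8: P(θ<0.13) ≈ 0.018. Adjusting to match 0.025 gives s ≈ 199.68.
So α = 0.18·199.68 ≈ 35.94, β = 0.82·199.68 ≈ 163.74.

α ≈ 35.94, β ≈ 163.74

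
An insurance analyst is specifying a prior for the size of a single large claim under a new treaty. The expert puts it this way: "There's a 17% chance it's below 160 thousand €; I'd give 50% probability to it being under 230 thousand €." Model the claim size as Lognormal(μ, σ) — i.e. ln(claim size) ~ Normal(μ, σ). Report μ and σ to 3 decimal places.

μ ≈ 5.438, σ ≈ 0.380

If T ~ Lognormal(μ,σ) then ln T ~ Normal(μ,σ), so the p-quantile of ln T is μ + z_p·σ.
ln(160) = 5.075 and ln(230) = 5.438; z_{0.17} = -0.9542, z_{0.5} = 0.
σ = (5.438 − 5.075)/(0 − (-0.9542)) = 0.380.
μ = 5.075 − (-0.9542)·0.380 = 5.438.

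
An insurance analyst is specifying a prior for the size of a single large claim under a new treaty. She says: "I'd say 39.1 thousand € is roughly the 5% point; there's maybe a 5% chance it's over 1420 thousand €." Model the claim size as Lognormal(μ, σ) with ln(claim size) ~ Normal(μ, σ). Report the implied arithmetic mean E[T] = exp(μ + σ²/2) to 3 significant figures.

E[T] ≈ 428 thousand €

If T ~ Lognormal(μ,σ) then ln T ~ Normal(μ,σ), so the p-quantile of ln T is μ + z_p·σ.
ln(39.1) = 3.666 and ln(1420) = 7.258; z_{0.05} = -1.645, z_{0.95} = 1.645.
σ = (7.258 − 3.666)/(1.645 − (-1.645)) = 1.092.
μ = 3.666 − (-1.645)·1.092 = 5.462.
E[T] = exp(μ + σ²/2) = exp(5.462 + 0.5962) = 428 thousand €.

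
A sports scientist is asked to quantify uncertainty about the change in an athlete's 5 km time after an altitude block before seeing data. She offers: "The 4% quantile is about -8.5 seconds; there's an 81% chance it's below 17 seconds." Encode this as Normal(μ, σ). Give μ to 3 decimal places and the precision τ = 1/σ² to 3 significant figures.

μ = 8.483, τ = 0.0106

The p-quantile of Normal(μ,σ) is μ + z_p·σ, with z_{0.04} = -1.751 and z_{0.81} = 0.8779.
Eliminate σ: μ = (z₂·x₁ − z₁·x₂)/(z₂ − z₁) = (0.8779·-8.5 − (-1.751)·17)/2.629 = 8.483.
Then σ = (x₂ − x₁)/(z₂ − z₁) = (17 − -8.5)/2.629 = 9.701.
Precision τ = 1/σ² = 1/9.701² = 0.0106.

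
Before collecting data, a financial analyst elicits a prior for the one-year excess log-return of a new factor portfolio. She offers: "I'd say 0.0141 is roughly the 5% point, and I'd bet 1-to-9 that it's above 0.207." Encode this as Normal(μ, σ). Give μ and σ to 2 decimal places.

μ = 0.12, σ = 0.07

The p-quantile of Normal(μ,σ) is μ + z_p·σ, with z_{0.05} = -1.645 and z_{0.9} = 1.282.
Eliminate σ: μ = (z₂·x₁ − z₁·x₂)/(z₂ − z₁) = (1.282·0.0141 − (-1.645)·0.207)/2.926 = 0.12.
Then σ = (x₂ − x₁)/(z₂ − z₁) = (0.207 − 0.0141)/2.926 = 0.07.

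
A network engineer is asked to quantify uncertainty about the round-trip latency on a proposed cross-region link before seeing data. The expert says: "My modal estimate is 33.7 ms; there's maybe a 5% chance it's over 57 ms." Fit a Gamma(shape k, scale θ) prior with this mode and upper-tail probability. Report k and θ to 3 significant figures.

k ≈ 11.1, θ ≈ 3.33

Gamma(k,θ) with k>1 has mode (k−1)θ, so θ = 33.7/(k−1).
Need P(X < 57) = 0.95 with θ tied to k this way. Start at k = 2, θ = 33.7: P(X<57) ≈ 0.504.
Too low — raise k to concentrate. Iterating converges to k ≈ 11.1.
Then θ = 33.7/(11.1−1) ≈ 3.33.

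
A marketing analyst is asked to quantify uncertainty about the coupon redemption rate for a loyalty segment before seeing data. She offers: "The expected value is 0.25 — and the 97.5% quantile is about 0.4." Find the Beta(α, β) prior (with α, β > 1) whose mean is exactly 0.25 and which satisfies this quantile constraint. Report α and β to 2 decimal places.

α ≈ 9.16, β ≈ 27.47

With mean 0.25 fixed, write α = 0.25s, β = 0.75s where s = α+β.
Need P(θ < 0.4) = 0.975 under Beta(0.25s, 0.75s). Normal approximation: (q−m)/√(m(1−m)/s) ≈ z_{0.975} = 1.96, so s ≈ 0.25·0.75·(1.96)²/(0.4−0.25)² = 32.0.
At s = 32.0: P(θ<0.4) ≈ 0.967. Adjusting to match 0.975 gives s ≈ 36.63.
So α = 0.25·36.63 ≈ 9.16, β = 0.75·36.63 ≈ 27.47.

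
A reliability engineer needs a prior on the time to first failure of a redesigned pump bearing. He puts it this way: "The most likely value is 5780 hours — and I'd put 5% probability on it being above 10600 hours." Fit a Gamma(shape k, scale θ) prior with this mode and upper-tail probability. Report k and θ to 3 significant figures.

Gamma(k,θ) with k>1 has mode (k−1)θ, so θ = 5780/(k−1).
Need P(X < 10600) = 0.95 with θ tied to k this way. Start at k = 2, θ = 5780: P(X<10600) ≈ 0.547.
Too low — raise k to concentrate. Iterating converges to k ≈ 8.57.
Then θ = 5780/(8.57−1) ≈ 763.

k ≈ 8.57, θ ≈ 763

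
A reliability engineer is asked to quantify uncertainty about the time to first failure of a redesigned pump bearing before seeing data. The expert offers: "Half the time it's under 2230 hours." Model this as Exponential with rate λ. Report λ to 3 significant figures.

Exponential median = ln 2 / λ, so λ = ln 2 / 2230.0 = 0.000311.

λ ≈ 0.000311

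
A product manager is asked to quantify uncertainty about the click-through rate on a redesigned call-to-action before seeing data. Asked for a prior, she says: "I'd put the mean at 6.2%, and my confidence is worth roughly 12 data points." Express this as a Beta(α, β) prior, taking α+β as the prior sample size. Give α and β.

α = 0.744, β = 11.256

Under the effective-sample-size interpretation, Beta(α, β) has prior mean α/(α+β) and prior sample size α+β.
So α+β = 12 and α/(α+β) = 0.062, giving α = 0.062·12 = 0.744 and β = 12 − 0.744 = 11.256.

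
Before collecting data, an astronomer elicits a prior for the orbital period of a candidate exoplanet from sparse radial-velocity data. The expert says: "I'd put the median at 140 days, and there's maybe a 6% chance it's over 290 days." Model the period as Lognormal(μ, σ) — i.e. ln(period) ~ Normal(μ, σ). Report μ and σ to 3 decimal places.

μ ≈ 4.942, σ ≈ 0.468

If T ~ Lognormal(μ,σ) then ln T ~ Normal(μ,σ), so the p-quantile of ln T is μ + z_p·σ.
ln(140) = 4.942 and ln(290) = 5.67; z_{0.5} = 0, z_{0.94} = 1.555.
σ = (5.67 − 4.942)/(1.555 − (0)) = 0.468.
μ = 4.942 − (0)·0.468 = 4.942.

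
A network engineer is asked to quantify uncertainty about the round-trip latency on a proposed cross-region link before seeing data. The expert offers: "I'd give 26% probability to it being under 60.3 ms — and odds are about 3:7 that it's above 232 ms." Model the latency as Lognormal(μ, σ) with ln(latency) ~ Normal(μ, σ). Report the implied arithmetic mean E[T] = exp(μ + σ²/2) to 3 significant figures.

If T ~ Lognormal(μ,σ) then ln T ~ Normal(μ,σ), so the p-quantile of ln T is μ + z_p·σ.
ln(60.3) = 4.099 and ln(232) = 5.447; z_{0.26} = -0.6433, z_{0.7} = 0.5244.
σ = (5.447 − 4.099)/(0.5244 − (-0.6433)) = 1.154.
μ = 4.099 − (-0.6433)·1.154 = 4.842.
E[T] = exp(μ + σ²/2) = exp(4.842 + 0.6657) = 246 ms.

E[T] ≈ 246 ms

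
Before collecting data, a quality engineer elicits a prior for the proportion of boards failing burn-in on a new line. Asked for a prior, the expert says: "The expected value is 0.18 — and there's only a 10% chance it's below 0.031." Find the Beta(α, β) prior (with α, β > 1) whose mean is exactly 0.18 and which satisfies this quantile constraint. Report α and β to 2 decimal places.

With mean 0.18 fixed, write α = 0.18s, β = 0.82s where s = α+β.
Need P(θ < 0.031) = 0.1 under Beta(0.18s, 0.82s). Normal approximation: (q−m)/√(m(1−m)/s) ≈ z_{0.1} = -1.28, so s ≈ 0.18·0.82·(-1.28)²/(0.031−0.18)² = 10.9.
At s = 10.9: P(θ<0.031) ≈ 0.039. Adjusting to match 0.1 gives s ≈ 6.76.
So α = 0.18·6.76 ≈ 1.22, β = 0.82·6.76 ≈ 5.54.

α ≈ 1.22, β ≈ 5.54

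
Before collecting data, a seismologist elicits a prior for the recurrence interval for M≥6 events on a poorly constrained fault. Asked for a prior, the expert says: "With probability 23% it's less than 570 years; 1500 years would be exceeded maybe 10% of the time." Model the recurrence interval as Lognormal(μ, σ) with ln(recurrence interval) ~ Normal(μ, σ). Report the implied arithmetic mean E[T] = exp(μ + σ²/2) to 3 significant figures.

If T ~ Lognormal(μ,σ) then ln T ~ Normal(μ,σ), so the p-quantile of ln T is μ + z_p·σ.
ln(570) = 6.346 and ln(1500) = 7.313; z_{0.23} = -0.7388, z_{0.9} = 1.282.
σ = (7.313 − 6.346)/(1.282 − (-0.7388)) = 0.479.
μ = 6.346 − (-0.7388)·0.479 = 6.699.
E[T] = exp(μ + σ²/2) = exp(6.699 + 0.1147) = 911 years.

E[T] ≈ 911 years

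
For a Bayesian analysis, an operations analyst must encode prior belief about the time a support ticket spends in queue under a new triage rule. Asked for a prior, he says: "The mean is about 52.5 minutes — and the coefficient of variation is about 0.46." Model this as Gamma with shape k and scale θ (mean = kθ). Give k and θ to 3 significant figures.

k ≈ 4.73, θ ≈ 11.1

For Gamma(k, scale θ): mean = kθ, variance = kθ², so CV = 1/√k.
CV = 0.46, hence k = 1/CV² = 4.73.
Then θ = mean/k = 52.5/4.73 = 11.1.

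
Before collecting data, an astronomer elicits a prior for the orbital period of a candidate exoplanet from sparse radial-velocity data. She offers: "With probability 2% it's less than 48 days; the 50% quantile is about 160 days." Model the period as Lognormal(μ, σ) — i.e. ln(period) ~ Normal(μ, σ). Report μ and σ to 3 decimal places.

μ ≈ 5.075, σ ≈ 0.586

If T ~ Lognormal(μ,σ) then ln T ~ Normal(μ,σ), so the p-quantile of ln T is μ + z_p·σ.
ln(48) = 3.871 and ln(160) = 5.075; z_{0.02} = -2.054, z_{0.5} = 0.
σ = (5.075 − 3.871)/(0 − (-2.054)) = 0.586.
μ = 3.871 − (-2.054)·0.586 = 5.075.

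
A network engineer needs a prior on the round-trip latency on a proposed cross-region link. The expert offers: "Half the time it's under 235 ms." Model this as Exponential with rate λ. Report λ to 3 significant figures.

λ ≈ 0.00295

Exponential median = ln 2 / λ, so λ = ln 2 / 235.0 = 0.00295.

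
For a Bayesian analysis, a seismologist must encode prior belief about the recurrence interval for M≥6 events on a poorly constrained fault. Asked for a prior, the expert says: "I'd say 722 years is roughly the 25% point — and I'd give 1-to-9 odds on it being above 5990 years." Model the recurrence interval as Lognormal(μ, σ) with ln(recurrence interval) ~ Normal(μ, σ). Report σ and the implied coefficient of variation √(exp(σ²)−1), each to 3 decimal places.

σ ≈ 1.082, CV ≈ 1.491

If T ~ Lognormal(μ,σ) then ln T ~ Normal(μ,σ), so the p-quantile of ln T is μ + z_p·σ.
ln(722) = 6.582 and ln(5990) = 8.698; z_{0.25} = -0.6745, z_{0.9} = 1.282.
σ = (8.698 − 6.582)/(1.282 − (-0.6745)) = 1.082.
μ = 6.582 − (-0.6745)·1.082 = 7.312.
CV = √(exp(σ²)−1) = √(exp(1.1700)−1) = 1.491.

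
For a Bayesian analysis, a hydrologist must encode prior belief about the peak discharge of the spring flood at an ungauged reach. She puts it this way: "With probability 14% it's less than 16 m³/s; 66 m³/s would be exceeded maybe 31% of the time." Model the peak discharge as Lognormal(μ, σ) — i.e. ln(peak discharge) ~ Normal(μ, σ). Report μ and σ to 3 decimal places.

μ ≈ 3.744, σ ≈ 0.899

If T ~ Lognormal(μ,σ) then ln T ~ Normal(μ,σ), so the p-quantile of ln T is μ + z_p·σ.
ln(16) = 2.773 and ln(66) = 4.19; z_{0.14} = -1.08, z_{0.69} = 0.4959.
σ = (4.19 − 2.773)/(0.4959 − (-1.08)) = 0.899.
μ = 2.773 − (-1.08)·0.899 = 3.744.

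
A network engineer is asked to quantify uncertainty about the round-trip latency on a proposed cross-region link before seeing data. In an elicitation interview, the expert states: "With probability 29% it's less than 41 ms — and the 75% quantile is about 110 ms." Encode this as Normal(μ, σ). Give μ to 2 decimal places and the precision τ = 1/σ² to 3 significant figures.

For Normal(μ,σ), the p-quantile is μ + z_p·σ. Here z_{0.29} = -0.5534, z_{0.75} = 0.6745.
So 41 = μ − 0.5534σ and 110 = μ + 0.6745σ.
Subtracting: σ = (110 − 41)/(0.6745 − (-0.5534)) = 56.19.
Then μ = 41 − (-0.5534)·56.19 = 72.10.
Precision τ = 1/σ² = 1/56.19² = 0.000317.

μ = 72.10, τ = 0.000317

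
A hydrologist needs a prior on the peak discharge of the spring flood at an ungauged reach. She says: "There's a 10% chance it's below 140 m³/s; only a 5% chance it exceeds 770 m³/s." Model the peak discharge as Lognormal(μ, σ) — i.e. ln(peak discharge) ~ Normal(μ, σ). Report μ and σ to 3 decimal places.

If T ~ Lognormal(μ,σ) then ln T ~ Normal(μ,σ), so the p-quantile of ln T is μ + z_p·σ.
ln(140) = 4.942 and ln(770) = 6.646; z_{0.1} = -1.282, z_{0.95} = 1.645.
σ = (6.646 − 4.942)/(1.645 − (-1.282)) = 0.583.
μ = 4.942 − (-1.282)·0.583 = 5.688.

μ ≈ 5.688, σ ≈ 0.583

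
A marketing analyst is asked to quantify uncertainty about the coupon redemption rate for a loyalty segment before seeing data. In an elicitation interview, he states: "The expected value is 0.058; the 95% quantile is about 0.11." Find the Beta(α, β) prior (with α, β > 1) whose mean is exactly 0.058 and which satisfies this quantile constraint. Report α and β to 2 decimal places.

With mean 0.058 fixed, write α = 0.058s, β = 0.942s where s = α+β.
Need P(θ < 0.11) = 0.95 under Beta(0.058s, 0.942s). Normal approximation: (q−m)/√(m(1−m)/s) ≈ z_{0.95} = 1.64, so s ≈ 0.058·0.942·(1.64)²/(0.11−0.058)² = 54.7.
At s = 54.7: P(θ<0.11) ≈ 0.932. Adjusting to match 0.95 gives s ≈ 69.33.
So α = 0.058·69.33 ≈ 4.02, β = 0.942·69.33 ≈ 65.30.

α ≈ 4.02, β ≈ 65.30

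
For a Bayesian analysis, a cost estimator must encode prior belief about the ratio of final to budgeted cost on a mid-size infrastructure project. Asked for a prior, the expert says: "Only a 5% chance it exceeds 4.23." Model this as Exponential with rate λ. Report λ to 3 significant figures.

λ ≈ 0.708

P(T > 4.23) = e^(−λ·4.23) = 0.05, so λ = −ln(0.05)/4.23 = 0.708.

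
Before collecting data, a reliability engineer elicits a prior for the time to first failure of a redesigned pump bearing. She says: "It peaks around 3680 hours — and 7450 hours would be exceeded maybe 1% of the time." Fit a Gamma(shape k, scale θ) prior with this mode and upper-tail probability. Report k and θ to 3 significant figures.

k ≈ 10.9, θ ≈ 374

Gamma(k,θ) with k>1 has mode (k−1)θ, so θ = 3680/(k−1).
Need P(X < 7450) = 0.99 with θ tied to k this way. Start at k = 2, θ = 3680: P(X<7450) ≈ 0.601.
Too low — raise k to concentrate. Iterating converges to k ≈ 10.9.
Then θ = 3680/(10.9−1) ≈ 374.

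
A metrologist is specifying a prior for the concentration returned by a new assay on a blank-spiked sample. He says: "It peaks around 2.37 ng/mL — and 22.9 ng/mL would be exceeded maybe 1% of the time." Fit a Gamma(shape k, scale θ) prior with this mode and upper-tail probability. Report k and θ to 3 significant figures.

Gamma(k,θ) with k>1 has mode (k−1)θ, so θ = 2.37/(k−1).
Need P(X < 22.9) = 0.99 with θ tied to k this way. Start at k = 2, θ = 2.37: P(X<22.9) ≈ 0.999.
Too high — lower k to spread out. Iterating converges to k ≈ 1.61.
Then θ = 2.37/(1.61−1) ≈ 3.89.

k ≈ 1.61, θ ≈ 3.89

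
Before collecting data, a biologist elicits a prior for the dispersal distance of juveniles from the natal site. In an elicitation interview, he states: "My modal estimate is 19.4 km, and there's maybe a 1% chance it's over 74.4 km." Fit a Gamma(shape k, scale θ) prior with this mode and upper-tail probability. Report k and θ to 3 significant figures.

k ≈ 3.34, θ ≈ 8.29

Gamma(k,θ) with k>1 has mode (k−1)θ, so θ = 19.4/(k−1).
Need P(X < 74.4) = 0.99 with θ tied to k this way. Start at k = 2, θ = 19.4: P(X<74.4) ≈ 0.896.
Too low — raise k to concentrate. Iterating converges to k ≈ 3.34.
Then θ = 19.4/(3.34−1) ≈ 8.29.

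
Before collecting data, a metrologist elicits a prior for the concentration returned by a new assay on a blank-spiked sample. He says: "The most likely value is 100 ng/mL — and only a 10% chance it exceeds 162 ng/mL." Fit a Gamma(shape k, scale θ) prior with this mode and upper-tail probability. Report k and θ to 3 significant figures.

Gamma(k,θ) with k>1 has mode (k−1)θ, so θ = 100/(k−1).
Need P(X < 162) = 0.9 with θ tied to k this way. Start at k = 2, θ = 100: P(X<162) ≈ 0.482.
Too low — raise k to concentrate. Iterating converges to k ≈ 9.09.
Then θ = 100/(9.09−1) ≈ 12.4.

k ≈ 9.09, θ ≈ 12.4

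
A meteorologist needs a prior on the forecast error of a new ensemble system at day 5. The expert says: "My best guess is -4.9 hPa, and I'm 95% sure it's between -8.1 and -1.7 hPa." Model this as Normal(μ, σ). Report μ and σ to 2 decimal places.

A symmetric 95% interval runs μ ± z·σ with z = 1.96.
Half-width = 3.2, so σ = 3.2/1.96 = 1.63.
μ is the stated best guess, -4.90.

μ = -4.90, σ = 1.63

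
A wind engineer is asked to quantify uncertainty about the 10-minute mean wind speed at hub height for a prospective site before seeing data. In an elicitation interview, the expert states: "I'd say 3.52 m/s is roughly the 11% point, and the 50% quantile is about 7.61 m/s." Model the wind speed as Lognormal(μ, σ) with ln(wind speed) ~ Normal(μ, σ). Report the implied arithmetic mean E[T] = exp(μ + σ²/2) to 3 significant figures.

If T ~ Lognormal(μ,σ) then ln T ~ Normal(μ,σ), so the p-quantile of ln T is μ + z_p·σ.
ln(3.52) = 1.258 and ln(7.61) = 2.029; z_{0.11} = -1.227, z_{0.5} = 0.
σ = (2.029 − 1.258)/(0 − (-1.227)) = 0.629.
μ = 1.258 − (-1.227)·0.629 = 2.029.
E[T] = exp(μ + σ²/2) = exp(2.029 + 0.1976) = 9.27 m/s.

E[T] ≈ 9.27 m/s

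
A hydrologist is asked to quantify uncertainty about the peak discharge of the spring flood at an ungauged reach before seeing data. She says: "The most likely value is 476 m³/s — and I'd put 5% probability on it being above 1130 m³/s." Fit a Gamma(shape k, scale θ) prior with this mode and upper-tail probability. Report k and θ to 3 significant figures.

Gamma(k,θ) with k>1 has mode (k−1)θ, so θ = 476/(k−1).
Need P(X < 1130) = 0.95 with θ tied to k this way. Start at k = 2, θ = 476: P(X<1130) ≈ 0.686.
Too low — raise k to concentrate. Iterating converges to k ≈ 4.65.
Then θ = 476/(4.65−1) ≈ 130.

k ≈ 4.65, θ ≈ 130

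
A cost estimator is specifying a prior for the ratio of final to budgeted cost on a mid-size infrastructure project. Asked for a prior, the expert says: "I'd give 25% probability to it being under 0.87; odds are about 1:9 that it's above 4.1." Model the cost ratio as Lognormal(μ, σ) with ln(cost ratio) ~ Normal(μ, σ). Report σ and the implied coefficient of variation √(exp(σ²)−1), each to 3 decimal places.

σ ≈ 0.793, CV ≈ 0.935

If T ~ Lognormal(μ,σ) then ln T ~ Normal(μ,σ), so the p-quantile of ln T is μ + z_p·σ.
ln(0.87) = -0.1393 and ln(4.1) = 1.411; z_{0.25} = -0.6745, z_{0.9} = 1.282.
σ = (1.411 − -0.1393)/(1.282 − (-0.6745)) = 0.793.
μ = -0.1393 − (-0.6745)·0.793 = 0.395.
CV = √(exp(σ²)−1) = √(exp(0.6281)−1) = 0.935.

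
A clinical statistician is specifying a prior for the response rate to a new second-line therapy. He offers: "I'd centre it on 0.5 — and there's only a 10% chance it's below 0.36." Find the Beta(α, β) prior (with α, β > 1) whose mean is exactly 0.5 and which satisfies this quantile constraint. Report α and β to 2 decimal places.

α ≈ 10.30, β ≈ 10.30

With mean 0.5 fixed, write α = 0.5s, β = 0.5s where s = α+β.
Need P(θ < 0.36) = 0.1 under Beta(0.5s, 0.5s). Normal approximation: (q−m)/√(m(1−m)/s) ≈ z_{0.1} = -1.28, so s ≈ 0.5·0.5·(-1.28)²/(0.36−0.5)² = 20.9.
At s = 20.9: P(θ<0.36) ≈ 0.098. Adjusting to match 0.1 gives s ≈ 20.61.
So α = 0.5·20.61 ≈ 10.30, β = 0.5·20.61 ≈ 10.30.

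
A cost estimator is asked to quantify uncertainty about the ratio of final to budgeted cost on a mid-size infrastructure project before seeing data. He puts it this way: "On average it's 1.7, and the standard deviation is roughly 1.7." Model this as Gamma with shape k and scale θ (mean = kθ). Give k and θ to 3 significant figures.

For Gamma(k, scale θ): mean = kθ, variance = kθ², so CV = 1/√k.
CV = SD/mean = 1.7/1.7 = 1, hence k = 1/CV² = 1.
Then θ = mean/k = 1.7/1 = 1.7.

k ≈ 1, θ ≈ 1.7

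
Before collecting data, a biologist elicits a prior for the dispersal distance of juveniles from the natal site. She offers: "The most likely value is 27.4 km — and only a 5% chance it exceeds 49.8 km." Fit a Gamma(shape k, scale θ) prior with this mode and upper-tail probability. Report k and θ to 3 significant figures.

k ≈ 8.8, θ ≈ 3.51

Gamma(k,θ) with k>1 has mode (k−1)θ, so θ = 27.4/(k−1).
Need P(X < 49.8) = 0.95 with θ tied to k this way. Start at k = 2, θ = 27.4: P(X<49.8) ≈ 0.542.
Too low — raise k to concentrate. Iterating converges to k ≈ 8.8.
Then θ = 27.4/(8.8−1) ≈ 3.51.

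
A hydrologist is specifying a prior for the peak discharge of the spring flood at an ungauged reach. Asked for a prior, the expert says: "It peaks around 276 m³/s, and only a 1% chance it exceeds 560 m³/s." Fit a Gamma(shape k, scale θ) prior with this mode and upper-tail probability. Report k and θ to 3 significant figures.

k ≈ 10.8, θ ≈ 28.2

Gamma(k,θ) with k>1 has mode (k−1)θ, so θ = 276/(k−1).
Need P(X < 560) = 0.99 with θ tied to k this way. Start at k = 2, θ = 276: P(X<560) ≈ 0.602.
Too low — raise k to concentrate. Iterating converges to k ≈ 10.8.
Then θ = 276/(10.8−1) ≈ 28.2.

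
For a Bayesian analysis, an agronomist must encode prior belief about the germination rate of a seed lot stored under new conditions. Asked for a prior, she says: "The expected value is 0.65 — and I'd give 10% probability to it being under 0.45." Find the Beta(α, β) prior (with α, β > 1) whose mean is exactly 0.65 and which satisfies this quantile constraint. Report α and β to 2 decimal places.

With mean 0.65 fixed, write α = 0.65s, β = 0.35s where s = α+β.
Need P(θ < 0.45) = 0.1 under Beta(0.65s, 0.35s). Normal approximation: (q−m)/√(m(1−m)/s) ≈ z_{0.1} = -1.28, so s ≈ 0.65·0.35·(-1.28)²/(0.45−0.65)² = 9.3.
At s = 9.3: P(θ<0.45) ≈ 0.103. Adjusting to match 0.1 gives s ≈ 9.61.
So α = 0.65·9.61 ≈ 6.25, β = 0.35·9.61 ≈ 3.36.

α ≈ 6.25, β ≈ 3.36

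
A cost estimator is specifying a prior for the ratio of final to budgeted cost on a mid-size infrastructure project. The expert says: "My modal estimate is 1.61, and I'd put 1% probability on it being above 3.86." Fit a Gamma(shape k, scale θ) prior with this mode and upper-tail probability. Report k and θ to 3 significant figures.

Gamma(k,θ) with k>1 has mode (k−1)θ, so θ = 1.61/(k−1).
Need P(X < 3.86) = 0.99 with θ tied to k this way. Start at k = 2, θ = 1.61: P(X<3.86) ≈ 0.691.
Too low — raise k to concentrate. Iterating converges to k ≈ 7.19.
Then θ = 1.61/(7.19−1) ≈ 0.26.

k ≈ 7.19, θ ≈ 0.26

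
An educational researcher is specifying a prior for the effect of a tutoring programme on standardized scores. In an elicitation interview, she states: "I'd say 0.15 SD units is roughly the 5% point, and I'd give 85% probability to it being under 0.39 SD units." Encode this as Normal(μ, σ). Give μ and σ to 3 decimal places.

μ = 0.297, σ = 0.090

The p-quantile of Normal(μ,σ) is μ + z_p·σ, with z_{0.05} = -1.645 and z_{0.85} = 1.036.
Eliminate σ: μ = (z₂·x₁ − z₁·x₂)/(z₂ − z₁) = (1.036·0.15 − (-1.645)·0.39)/2.681 = 0.297.
Then σ = (x₂ − x₁)/(z₂ − z₁) = (0.39 − 0.15)/2.681 = 0.090.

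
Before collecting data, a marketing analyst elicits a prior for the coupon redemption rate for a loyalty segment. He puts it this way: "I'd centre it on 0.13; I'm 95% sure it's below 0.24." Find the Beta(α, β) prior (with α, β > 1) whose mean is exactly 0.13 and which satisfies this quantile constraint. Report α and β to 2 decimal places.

α ≈ 4.02, β ≈ 26.90

With mean 0.13 fixed, write α = 0.13s, β = 0.87s where s = α+β.
Need P(θ < 0.24) = 0.95 under Beta(0.13s, 0.87s). Normal approximation: (q−m)/√(m(1−m)/s) ≈ z_{0.95} = 1.64, so s ≈ 0.13·0.87·(1.64)²/(0.24−0.13)² = 25.3.
At s = 25.3: P(θ<0.24) ≈ 0.935. Adjusting to match 0.95 gives s ≈ 30.92.
So α = 0.13·30.92 ≈ 4.02, β = 0.87·30.92 ≈ 26.90.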